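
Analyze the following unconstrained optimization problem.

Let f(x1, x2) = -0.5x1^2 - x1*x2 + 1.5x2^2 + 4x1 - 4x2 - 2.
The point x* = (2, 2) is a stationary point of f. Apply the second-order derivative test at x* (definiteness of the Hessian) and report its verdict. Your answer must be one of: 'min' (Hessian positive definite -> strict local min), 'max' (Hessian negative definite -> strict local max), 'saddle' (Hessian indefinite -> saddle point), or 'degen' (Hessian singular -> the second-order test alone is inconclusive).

Compute the Hessian H = grad^2 f:
  H = [[-1, -1], [-1, 3]]
Verify stationarity: grad f(x*) = H x* + g = (0, 0).
Eigenvalues of H: -1.2361, 3.2361.
Eigenvalues have mixed signs, so H is indefinite -> x* is a saddle point.

saddle


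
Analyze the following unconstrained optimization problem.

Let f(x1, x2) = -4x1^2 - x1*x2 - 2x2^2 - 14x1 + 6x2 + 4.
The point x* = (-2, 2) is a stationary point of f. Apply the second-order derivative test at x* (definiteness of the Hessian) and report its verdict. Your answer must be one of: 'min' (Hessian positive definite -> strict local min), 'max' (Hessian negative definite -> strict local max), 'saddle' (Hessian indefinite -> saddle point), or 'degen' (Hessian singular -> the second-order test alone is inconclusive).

Compute the Hessian H = grad^2 f:
  H = [[-8, -1], [-1, -4]]
Verify stationarity: grad f(x*) = H x* + g = (0, 0).
Eigenvalues of H: -8.2361, -3.7639.
Both eigenvalues < 0, so H is negative definite -> x* is a strict local max.

max


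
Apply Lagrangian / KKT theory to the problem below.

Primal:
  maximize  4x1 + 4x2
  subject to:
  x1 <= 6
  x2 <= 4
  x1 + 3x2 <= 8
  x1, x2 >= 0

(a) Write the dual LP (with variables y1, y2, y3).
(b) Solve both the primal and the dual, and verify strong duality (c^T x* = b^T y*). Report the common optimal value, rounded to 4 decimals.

The standard primal-dual pair for 'max c^T x s.t. A x <= b, x >= 0' is:
  Dual:  min b^T y  s.t.  A^T y >= c,  y >= 0.

So the dual LP is:
  minimize  6y1 + 4y2 + 8y3
  subject to:
    y1 + y3 >= 4
    y2 + 3y3 >= 4
    y1, y2, y3 >= 0

Solving the primal: x* = (6, 0.6667).
  primal value c^T x* = 26.6667.
Solving the dual: y* = (2.6667, 0, 1.3333).
  dual value b^T y* = 26.6667.
Strong duality: c^T x* = b^T y*. Confirmed.

26.6667


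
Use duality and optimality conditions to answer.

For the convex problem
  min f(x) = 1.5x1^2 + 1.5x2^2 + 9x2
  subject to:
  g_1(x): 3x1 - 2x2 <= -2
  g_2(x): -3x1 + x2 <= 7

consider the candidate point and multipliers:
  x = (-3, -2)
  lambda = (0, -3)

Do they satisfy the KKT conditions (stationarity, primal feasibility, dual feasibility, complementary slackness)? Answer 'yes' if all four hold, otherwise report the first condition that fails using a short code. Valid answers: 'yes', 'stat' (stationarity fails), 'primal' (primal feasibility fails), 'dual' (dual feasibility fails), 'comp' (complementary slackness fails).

Gradient of f: grad f(x) = Q x + c = (-9, 3)
Constraint values g_i(x) = a_i^T x - b_i:
  g_1((-3, -2)) = -3
  g_2((-3, -2)) = 0
Stationarity residual: grad f(x) + sum_i lambda_i a_i = (0, 0)
  -> stationarity OK
Primal feasibility (all g_i <= 0): OK
Dual feasibility (all lambda_i >= 0): FAILS
Complementary slackness (lambda_i * g_i(x) = 0 for all i): OK

Verdict: the first failing condition is dual_feasibility -> dual.

dual


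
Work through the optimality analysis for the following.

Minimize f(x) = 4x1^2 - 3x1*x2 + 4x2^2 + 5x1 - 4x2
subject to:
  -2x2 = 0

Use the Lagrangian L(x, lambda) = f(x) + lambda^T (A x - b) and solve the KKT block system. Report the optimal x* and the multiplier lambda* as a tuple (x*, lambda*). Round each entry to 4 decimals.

Form the Lagrangian:
  L(x, lambda) = (1/2) x^T Q x + c^T x + lambda^T (A x - b)
Stationarity (grad_x L = 0): Q x + c + A^T lambda = 0.
Primal feasibility: A x = b.

This gives the KKT block system:
  [ Q   A^T ] [ x     ]   [-c ]
  [ A    0  ] [ lambda ] = [ b ]

Solving the linear system:
  x*      = (-0.625, 0)
  lambda* = (-1.0625)
  f(x*)   = -1.5625

x* = (-0.625, 0), lambda* = (-1.0625)


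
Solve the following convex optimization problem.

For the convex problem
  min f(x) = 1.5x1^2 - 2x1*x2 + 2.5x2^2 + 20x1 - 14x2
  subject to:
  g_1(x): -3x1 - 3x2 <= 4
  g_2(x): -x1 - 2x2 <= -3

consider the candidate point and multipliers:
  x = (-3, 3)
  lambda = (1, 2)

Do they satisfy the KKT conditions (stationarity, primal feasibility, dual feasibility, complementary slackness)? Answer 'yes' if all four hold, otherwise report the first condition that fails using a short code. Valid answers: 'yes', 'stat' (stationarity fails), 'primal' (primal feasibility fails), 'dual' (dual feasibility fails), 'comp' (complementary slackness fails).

Gradient of f: grad f(x) = Q x + c = (5, 7)
Constraint values g_i(x) = a_i^T x - b_i:
  g_1((-3, 3)) = -4
  g_2((-3, 3)) = 0
Stationarity residual: grad f(x) + sum_i lambda_i a_i = (0, 0)
  -> stationarity OK
Primal feasibility (all g_i <= 0): OK
Dual feasibility (all lambda_i >= 0): OK
Complementary slackness (lambda_i * g_i(x) = 0 for all i): FAILS

Verdict: the first failing condition is complementary_slackness -> comp.

comp


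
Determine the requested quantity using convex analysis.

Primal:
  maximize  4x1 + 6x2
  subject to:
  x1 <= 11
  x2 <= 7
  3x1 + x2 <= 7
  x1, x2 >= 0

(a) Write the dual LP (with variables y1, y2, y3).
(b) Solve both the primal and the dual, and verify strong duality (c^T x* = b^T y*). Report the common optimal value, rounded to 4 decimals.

The standard primal-dual pair for 'max c^T x s.t. A x <= b, x >= 0' is:
  Dual:  min b^T y  s.t.  A^T y >= c,  y >= 0.

So the dual LP is:
  minimize  11y1 + 7y2 + 7y3
  subject to:
    y1 + 3y3 >= 4
    y2 + y3 >= 6
    y1, y2, y3 >= 0

Solving the primal: x* = (0, 7).
  primal value c^T x* = 42.
Solving the dual: y* = (0, 4.6667, 1.3333).
  dual value b^T y* = 42.
Strong duality: c^T x* = b^T y*. Confirmed.

42


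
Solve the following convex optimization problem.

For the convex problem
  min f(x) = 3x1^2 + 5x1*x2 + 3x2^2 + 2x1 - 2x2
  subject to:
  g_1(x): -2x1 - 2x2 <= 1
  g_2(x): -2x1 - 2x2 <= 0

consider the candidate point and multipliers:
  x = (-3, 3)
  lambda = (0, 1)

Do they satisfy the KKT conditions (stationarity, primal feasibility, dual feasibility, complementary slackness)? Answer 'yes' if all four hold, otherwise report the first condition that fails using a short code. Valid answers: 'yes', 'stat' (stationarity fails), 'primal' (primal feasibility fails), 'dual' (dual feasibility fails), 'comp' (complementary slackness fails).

Gradient of f: grad f(x) = Q x + c = (-1, 1)
Constraint values g_i(x) = a_i^T x - b_i:
  g_1((-3, 3)) = -1
  g_2((-3, 3)) = 0
Stationarity residual: grad f(x) + sum_i lambda_i a_i = (-3, -1)
  -> stationarity FAILS
Primal feasibility (all g_i <= 0): OK
Dual feasibility (all lambda_i >= 0): OK
Complementary slackness (lambda_i * g_i(x) = 0 for all i): OK

Verdict: the first failing condition is stationarity -> stat.

stat


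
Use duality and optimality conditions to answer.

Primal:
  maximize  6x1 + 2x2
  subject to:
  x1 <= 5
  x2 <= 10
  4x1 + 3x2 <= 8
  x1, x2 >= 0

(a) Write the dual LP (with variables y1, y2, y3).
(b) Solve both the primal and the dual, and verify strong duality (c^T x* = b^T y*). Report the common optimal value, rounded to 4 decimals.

The standard primal-dual pair for 'max c^T x s.t. A x <= b, x >= 0' is:
  Dual:  min b^T y  s.t.  A^T y >= c,  y >= 0.

So the dual LP is:
  minimize  5y1 + 10y2 + 8y3
  subject to:
    y1 + 4y3 >= 6
    y2 + 3y3 >= 2
    y1, y2, y3 >= 0

Solving the primal: x* = (2, 0).
  primal value c^T x* = 12.
Solving the dual: y* = (0, 0, 1.5).
  dual value b^T y* = 12.
Strong duality: c^T x* = b^T y*. Confirmed.

12


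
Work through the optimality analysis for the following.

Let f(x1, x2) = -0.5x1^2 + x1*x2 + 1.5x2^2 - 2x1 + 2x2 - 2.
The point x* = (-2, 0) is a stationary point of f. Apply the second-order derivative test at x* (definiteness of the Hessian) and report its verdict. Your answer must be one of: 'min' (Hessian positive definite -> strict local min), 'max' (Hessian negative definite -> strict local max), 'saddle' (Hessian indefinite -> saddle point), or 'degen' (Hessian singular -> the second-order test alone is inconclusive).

Compute the Hessian H = grad^2 f:
  H = [[-1, 1], [1, 3]]
Verify stationarity: grad f(x*) = H x* + g = (0, 0).
Eigenvalues of H: -1.2361, 3.2361.
Eigenvalues have mixed signs, so H is indefinite -> x* is a saddle point.

saddle


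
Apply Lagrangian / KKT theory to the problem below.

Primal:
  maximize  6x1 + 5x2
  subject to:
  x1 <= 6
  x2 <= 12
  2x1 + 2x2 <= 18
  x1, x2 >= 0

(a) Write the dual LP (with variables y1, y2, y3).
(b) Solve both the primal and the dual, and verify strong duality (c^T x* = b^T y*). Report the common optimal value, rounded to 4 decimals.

The standard primal-dual pair for 'max c^T x s.t. A x <= b, x >= 0' is:
  Dual:  min b^T y  s.t.  A^T y >= c,  y >= 0.

So the dual LP is:
  minimize  6y1 + 12y2 + 18y3
  subject to:
    y1 + 2y3 >= 6
    y2 + 2y3 >= 5
    y1, y2, y3 >= 0

Solving the primal: x* = (6, 3).
  primal value c^T x* = 51.
Solving the dual: y* = (1, 0, 2.5).
  dual value b^T y* = 51.
Strong duality: c^T x* = b^T y*. Confirmed.

51


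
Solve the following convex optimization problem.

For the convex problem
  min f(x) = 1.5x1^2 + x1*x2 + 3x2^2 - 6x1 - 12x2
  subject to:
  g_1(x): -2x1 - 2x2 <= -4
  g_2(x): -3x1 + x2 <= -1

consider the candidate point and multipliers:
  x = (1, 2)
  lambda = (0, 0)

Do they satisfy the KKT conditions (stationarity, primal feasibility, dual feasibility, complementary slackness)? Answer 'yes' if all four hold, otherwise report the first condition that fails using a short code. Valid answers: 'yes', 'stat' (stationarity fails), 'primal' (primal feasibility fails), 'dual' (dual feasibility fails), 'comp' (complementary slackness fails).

Gradient of f: grad f(x) = Q x + c = (-1, 1)
Constraint values g_i(x) = a_i^T x - b_i:
  g_1((1, 2)) = -2
  g_2((1, 2)) = 0
Stationarity residual: grad f(x) + sum_i lambda_i a_i = (-1, 1)
  -> stationarity FAILS
Primal feasibility (all g_i <= 0): OK
Dual feasibility (all lambda_i >= 0): OK
Complementary slackness (lambda_i * g_i(x) = 0 for all i): OK

Verdict: the first failing condition is stationarity -> stat.

stat


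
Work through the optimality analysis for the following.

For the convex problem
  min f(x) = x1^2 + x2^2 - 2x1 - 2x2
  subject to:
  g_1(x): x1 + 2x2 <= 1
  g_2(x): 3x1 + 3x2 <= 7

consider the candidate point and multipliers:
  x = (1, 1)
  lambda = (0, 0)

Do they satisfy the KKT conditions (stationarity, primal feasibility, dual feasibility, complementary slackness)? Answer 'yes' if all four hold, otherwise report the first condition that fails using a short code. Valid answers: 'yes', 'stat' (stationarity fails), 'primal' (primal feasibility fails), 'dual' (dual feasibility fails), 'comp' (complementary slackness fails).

Gradient of f: grad f(x) = Q x + c = (0, 0)
Constraint values g_i(x) = a_i^T x - b_i:
  g_1((1, 1)) = 2
  g_2((1, 1)) = -1
Stationarity residual: grad f(x) + sum_i lambda_i a_i = (0, 0)
  -> stationarity OK
Primal feasibility (all g_i <= 0): FAILS
Dual feasibility (all lambda_i >= 0): OK
Complementary slackness (lambda_i * g_i(x) = 0 for all i): OK

Verdict: the first failing condition is primal_feasibility -> primal.

primal


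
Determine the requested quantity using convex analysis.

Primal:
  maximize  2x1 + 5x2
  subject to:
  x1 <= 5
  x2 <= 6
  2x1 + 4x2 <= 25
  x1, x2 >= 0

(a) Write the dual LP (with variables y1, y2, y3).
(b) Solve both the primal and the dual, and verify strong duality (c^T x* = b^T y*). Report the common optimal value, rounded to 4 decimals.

The standard primal-dual pair for 'max c^T x s.t. A x <= b, x >= 0' is:
  Dual:  min b^T y  s.t.  A^T y >= c,  y >= 0.

So the dual LP is:
  minimize  5y1 + 6y2 + 25y3
  subject to:
    y1 + 2y3 >= 2
    y2 + 4y3 >= 5
    y1, y2, y3 >= 0

Solving the primal: x* = (0.5, 6).
  primal value c^T x* = 31.
Solving the dual: y* = (0, 1, 1).
  dual value b^T y* = 31.
Strong duality: c^T x* = b^T y*. Confirmed.

31


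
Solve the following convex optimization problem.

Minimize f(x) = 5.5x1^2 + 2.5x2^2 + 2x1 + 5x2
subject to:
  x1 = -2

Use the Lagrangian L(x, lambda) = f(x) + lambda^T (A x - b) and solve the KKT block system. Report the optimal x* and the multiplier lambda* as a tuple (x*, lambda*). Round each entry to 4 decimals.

Form the Lagrangian:
  L(x, lambda) = (1/2) x^T Q x + c^T x + lambda^T (A x - b)
Stationarity (grad_x L = 0): Q x + c + A^T lambda = 0.
Primal feasibility: A x = b.

This gives the KKT block system:
  [ Q   A^T ] [ x     ]   [-c ]
  [ A    0  ] [ lambda ] = [ b ]

Solving the linear system:
  x*      = (-2, -1)
  lambda* = (20)
  f(x*)   = 15.5

x* = (-2, -1), lambda* = (20)


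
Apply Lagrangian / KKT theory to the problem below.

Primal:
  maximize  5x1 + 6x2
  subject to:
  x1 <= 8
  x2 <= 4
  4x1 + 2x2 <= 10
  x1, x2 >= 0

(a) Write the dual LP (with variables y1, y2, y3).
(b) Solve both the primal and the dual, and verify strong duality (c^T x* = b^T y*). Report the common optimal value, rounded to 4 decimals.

The standard primal-dual pair for 'max c^T x s.t. A x <= b, x >= 0' is:
  Dual:  min b^T y  s.t.  A^T y >= c,  y >= 0.

So the dual LP is:
  minimize  8y1 + 4y2 + 10y3
  subject to:
    y1 + 4y3 >= 5
    y2 + 2y3 >= 6
    y1, y2, y3 >= 0

Solving the primal: x* = (0.5, 4).
  primal value c^T x* = 26.5.
Solving the dual: y* = (0, 3.5, 1.25).
  dual value b^T y* = 26.5.
Strong duality: c^T x* = b^T y*. Confirmed.

26.5


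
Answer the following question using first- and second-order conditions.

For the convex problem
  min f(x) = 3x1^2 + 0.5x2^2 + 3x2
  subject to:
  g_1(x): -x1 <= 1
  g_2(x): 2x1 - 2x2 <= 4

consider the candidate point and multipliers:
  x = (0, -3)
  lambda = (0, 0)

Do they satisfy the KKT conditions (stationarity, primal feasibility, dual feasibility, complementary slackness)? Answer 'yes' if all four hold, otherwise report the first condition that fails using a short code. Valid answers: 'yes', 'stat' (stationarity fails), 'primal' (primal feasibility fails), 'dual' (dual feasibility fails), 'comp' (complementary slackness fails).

Gradient of f: grad f(x) = Q x + c = (0, 0)
Constraint values g_i(x) = a_i^T x - b_i:
  g_1((0, -3)) = -1
  g_2((0, -3)) = 2
Stationarity residual: grad f(x) + sum_i lambda_i a_i = (0, 0)
  -> stationarity OK
Primal feasibility (all g_i <= 0): FAILS
Dual feasibility (all lambda_i >= 0): OK
Complementary slackness (lambda_i * g_i(x) = 0 for all i): OK

Verdict: the first failing condition is primal_feasibility -> primal.

primal


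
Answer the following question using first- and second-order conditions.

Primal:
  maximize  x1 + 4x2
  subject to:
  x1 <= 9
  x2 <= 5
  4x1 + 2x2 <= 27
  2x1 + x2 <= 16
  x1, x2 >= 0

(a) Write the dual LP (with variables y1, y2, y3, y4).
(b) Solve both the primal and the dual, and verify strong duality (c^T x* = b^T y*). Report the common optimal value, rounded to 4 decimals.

The standard primal-dual pair for 'max c^T x s.t. A x <= b, x >= 0' is:
  Dual:  min b^T y  s.t.  A^T y >= c,  y >= 0.

So the dual LP is:
  minimize  9y1 + 5y2 + 27y3 + 16y4
  subject to:
    y1 + 4y3 + 2y4 >= 1
    y2 + 2y3 + y4 >= 4
    y1, y2, y3, y4 >= 0

Solving the primal: x* = (4.25, 5).
  primal value c^T x* = 24.25.
Solving the dual: y* = (0, 3.5, 0.25, 0).
  dual value b^T y* = 24.25.
Strong duality: c^T x* = b^T y*. Confirmed.

24.25


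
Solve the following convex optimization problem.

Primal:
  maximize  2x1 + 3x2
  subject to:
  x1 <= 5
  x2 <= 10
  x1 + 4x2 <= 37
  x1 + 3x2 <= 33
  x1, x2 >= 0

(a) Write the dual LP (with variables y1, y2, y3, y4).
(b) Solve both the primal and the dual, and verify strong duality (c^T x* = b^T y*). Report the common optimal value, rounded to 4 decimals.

The standard primal-dual pair for 'max c^T x s.t. A x <= b, x >= 0' is:
  Dual:  min b^T y  s.t.  A^T y >= c,  y >= 0.

So the dual LP is:
  minimize  5y1 + 10y2 + 37y3 + 33y4
  subject to:
    y1 + y3 + y4 >= 2
    y2 + 4y3 + 3y4 >= 3
    y1, y2, y3, y4 >= 0

Solving the primal: x* = (5, 8).
  primal value c^T x* = 34.
Solving the dual: y* = (1.25, 0, 0.75, 0).
  dual value b^T y* = 34.
Strong duality: c^T x* = b^T y*. Confirmed.

34


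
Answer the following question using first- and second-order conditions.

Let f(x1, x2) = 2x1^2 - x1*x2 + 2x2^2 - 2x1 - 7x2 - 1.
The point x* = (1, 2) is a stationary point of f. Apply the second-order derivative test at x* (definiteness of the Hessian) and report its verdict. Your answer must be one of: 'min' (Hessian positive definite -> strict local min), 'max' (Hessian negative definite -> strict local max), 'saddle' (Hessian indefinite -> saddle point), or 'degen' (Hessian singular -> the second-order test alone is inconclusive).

Compute the Hessian H = grad^2 f:
  H = [[4, -1], [-1, 4]]
Verify stationarity: grad f(x*) = H x* + g = (0, 0).
Eigenvalues of H: 3, 5.
Both eigenvalues > 0, so H is positive definite -> x* is a strict local min.

min


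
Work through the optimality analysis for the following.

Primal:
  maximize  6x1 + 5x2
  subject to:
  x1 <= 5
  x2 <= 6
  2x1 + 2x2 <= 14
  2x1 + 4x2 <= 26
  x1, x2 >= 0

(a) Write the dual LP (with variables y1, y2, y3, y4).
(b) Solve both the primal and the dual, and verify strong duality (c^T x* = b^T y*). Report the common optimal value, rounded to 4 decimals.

The standard primal-dual pair for 'max c^T x s.t. A x <= b, x >= 0' is:
  Dual:  min b^T y  s.t.  A^T y >= c,  y >= 0.

So the dual LP is:
  minimize  5y1 + 6y2 + 14y3 + 26y4
  subject to:
    y1 + 2y3 + 2y4 >= 6
    y2 + 2y3 + 4y4 >= 5
    y1, y2, y3, y4 >= 0

Solving the primal: x* = (5, 2).
  primal value c^T x* = 40.
Solving the dual: y* = (1, 0, 2.5, 0).
  dual value b^T y* = 40.
Strong duality: c^T x* = b^T y*. Confirmed.

40


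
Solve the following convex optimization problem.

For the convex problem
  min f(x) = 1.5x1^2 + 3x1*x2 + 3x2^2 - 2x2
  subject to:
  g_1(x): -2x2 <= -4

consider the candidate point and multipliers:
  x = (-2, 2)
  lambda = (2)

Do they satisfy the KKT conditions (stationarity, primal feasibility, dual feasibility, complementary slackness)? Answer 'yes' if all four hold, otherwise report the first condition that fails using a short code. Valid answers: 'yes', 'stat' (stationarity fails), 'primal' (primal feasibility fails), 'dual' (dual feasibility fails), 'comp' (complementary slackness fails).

Gradient of f: grad f(x) = Q x + c = (0, 4)
Constraint values g_i(x) = a_i^T x - b_i:
  g_1((-2, 2)) = 0
Stationarity residual: grad f(x) + sum_i lambda_i a_i = (0, 0)
  -> stationarity OK
Primal feasibility (all g_i <= 0): OK
Dual feasibility (all lambda_i >= 0): OK
Complementary slackness (lambda_i * g_i(x) = 0 for all i): OK

Verdict: yes, KKT holds.

yes


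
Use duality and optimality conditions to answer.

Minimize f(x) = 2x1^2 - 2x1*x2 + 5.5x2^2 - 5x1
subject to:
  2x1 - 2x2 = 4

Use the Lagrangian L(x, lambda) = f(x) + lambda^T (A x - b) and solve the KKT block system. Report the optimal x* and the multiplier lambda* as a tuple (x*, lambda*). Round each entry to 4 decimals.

Form the Lagrangian:
  L(x, lambda) = (1/2) x^T Q x + c^T x + lambda^T (A x - b)
Stationarity (grad_x L = 0): Q x + c + A^T lambda = 0.
Primal feasibility: A x = b.

This gives the KKT block system:
  [ Q   A^T ] [ x     ]   [-c ]
  [ A    0  ] [ lambda ] = [ b ]

Solving the linear system:
  x*      = (2.0909, 0.0909)
  lambda* = (-1.5909)
  f(x*)   = -2.0455

x* = (2.0909, 0.0909), lambda* = (-1.5909)


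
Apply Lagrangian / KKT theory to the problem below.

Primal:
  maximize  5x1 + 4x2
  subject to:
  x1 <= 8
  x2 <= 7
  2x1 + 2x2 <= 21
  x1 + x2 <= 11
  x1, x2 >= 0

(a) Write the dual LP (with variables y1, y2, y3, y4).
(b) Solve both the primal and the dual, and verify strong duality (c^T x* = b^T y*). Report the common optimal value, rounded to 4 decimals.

The standard primal-dual pair for 'max c^T x s.t. A x <= b, x >= 0' is:
  Dual:  min b^T y  s.t.  A^T y >= c,  y >= 0.

So the dual LP is:
  minimize  8y1 + 7y2 + 21y3 + 11y4
  subject to:
    y1 + 2y3 + y4 >= 5
    y2 + 2y3 + y4 >= 4
    y1, y2, y3, y4 >= 0

Solving the primal: x* = (8, 2.5).
  primal value c^T x* = 50.
Solving the dual: y* = (1, 0, 2, 0).
  dual value b^T y* = 50.
Strong duality: c^T x* = b^T y*. Confirmed.

50


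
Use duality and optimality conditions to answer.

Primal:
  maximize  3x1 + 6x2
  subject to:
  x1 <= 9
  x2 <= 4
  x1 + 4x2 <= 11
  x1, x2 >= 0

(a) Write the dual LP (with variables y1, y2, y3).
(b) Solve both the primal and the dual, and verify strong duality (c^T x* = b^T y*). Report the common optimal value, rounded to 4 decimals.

The standard primal-dual pair for 'max c^T x s.t. A x <= b, x >= 0' is:
  Dual:  min b^T y  s.t.  A^T y >= c,  y >= 0.

So the dual LP is:
  minimize  9y1 + 4y2 + 11y3
  subject to:
    y1 + y3 >= 3
    y2 + 4y3 >= 6
    y1, y2, y3 >= 0

Solving the primal: x* = (9, 0.5).
  primal value c^T x* = 30.
Solving the dual: y* = (1.5, 0, 1.5).
  dual value b^T y* = 30.
Strong duality: c^T x* = b^T y*. Confirmed.

30


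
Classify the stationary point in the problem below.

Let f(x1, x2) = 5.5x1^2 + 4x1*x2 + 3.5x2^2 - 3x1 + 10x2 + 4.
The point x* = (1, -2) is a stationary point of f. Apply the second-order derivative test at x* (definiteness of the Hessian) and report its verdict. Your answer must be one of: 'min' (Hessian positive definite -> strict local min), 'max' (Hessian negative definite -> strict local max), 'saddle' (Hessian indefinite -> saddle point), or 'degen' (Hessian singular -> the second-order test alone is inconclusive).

Compute the Hessian H = grad^2 f:
  H = [[11, 4], [4, 7]]
Verify stationarity: grad f(x*) = H x* + g = (0, 0).
Eigenvalues of H: 4.5279, 13.4721.
Both eigenvalues > 0, so H is positive definite -> x* is a strict local min.

min


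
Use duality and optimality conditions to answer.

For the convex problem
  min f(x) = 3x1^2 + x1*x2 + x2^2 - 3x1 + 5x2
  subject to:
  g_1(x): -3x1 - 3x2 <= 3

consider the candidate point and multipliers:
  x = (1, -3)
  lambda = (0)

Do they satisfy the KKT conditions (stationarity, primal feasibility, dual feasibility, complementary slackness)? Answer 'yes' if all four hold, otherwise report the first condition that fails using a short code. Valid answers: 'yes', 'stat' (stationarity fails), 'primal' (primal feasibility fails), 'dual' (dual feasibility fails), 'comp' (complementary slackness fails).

Gradient of f: grad f(x) = Q x + c = (0, 0)
Constraint values g_i(x) = a_i^T x - b_i:
  g_1((1, -3)) = 3
Stationarity residual: grad f(x) + sum_i lambda_i a_i = (0, 0)
  -> stationarity OK
Primal feasibility (all g_i <= 0): FAILS
Dual feasibility (all lambda_i >= 0): OK
Complementary slackness (lambda_i * g_i(x) = 0 for all i): OK

Verdict: the first failing condition is primal_feasibility -> primal.

primal


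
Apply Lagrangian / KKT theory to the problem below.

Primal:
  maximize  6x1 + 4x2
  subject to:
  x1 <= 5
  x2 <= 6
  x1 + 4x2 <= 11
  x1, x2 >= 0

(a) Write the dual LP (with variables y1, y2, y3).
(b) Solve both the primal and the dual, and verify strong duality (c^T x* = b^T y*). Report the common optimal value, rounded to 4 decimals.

The standard primal-dual pair for 'max c^T x s.t. A x <= b, x >= 0' is:
  Dual:  min b^T y  s.t.  A^T y >= c,  y >= 0.

So the dual LP is:
  minimize  5y1 + 6y2 + 11y3
  subject to:
    y1 + y3 >= 6
    y2 + 4y3 >= 4
    y1, y2, y3 >= 0

Solving the primal: x* = (5, 1.5).
  primal value c^T x* = 36.
Solving the dual: y* = (5, 0, 1).
  dual value b^T y* = 36.
Strong duality: c^T x* = b^T y*. Confirmed.

36


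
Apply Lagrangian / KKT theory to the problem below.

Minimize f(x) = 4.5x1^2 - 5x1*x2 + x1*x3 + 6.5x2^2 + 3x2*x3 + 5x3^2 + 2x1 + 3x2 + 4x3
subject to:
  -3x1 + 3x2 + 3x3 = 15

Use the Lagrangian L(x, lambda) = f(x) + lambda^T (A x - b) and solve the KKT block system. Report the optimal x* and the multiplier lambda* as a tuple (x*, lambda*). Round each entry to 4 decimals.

Form the Lagrangian:
  L(x, lambda) = (1/2) x^T Q x + c^T x + lambda^T (A x - b)
Stationarity (grad_x L = 0): Q x + c + A^T lambda = 0.
Primal feasibility: A x = b.

This gives the KKT block system:
  [ Q   A^T ] [ x     ]   [-c ]
  [ A    0  ] [ lambda ] = [ b ]

Solving the linear system:
  x*      = (-3.0266, -0.1968, 2.1702)
  lambda* = (-7.3617)
  f(x*)   = 56.2314

x* = (-3.0266, -0.1968, 2.1702), lambda* = (-7.3617)


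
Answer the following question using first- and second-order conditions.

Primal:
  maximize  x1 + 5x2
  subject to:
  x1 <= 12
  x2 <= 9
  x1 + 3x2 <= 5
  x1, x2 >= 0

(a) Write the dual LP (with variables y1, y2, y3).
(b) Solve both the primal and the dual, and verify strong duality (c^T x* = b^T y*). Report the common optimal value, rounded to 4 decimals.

The standard primal-dual pair for 'max c^T x s.t. A x <= b, x >= 0' is:
  Dual:  min b^T y  s.t.  A^T y >= c,  y >= 0.

So the dual LP is:
  minimize  12y1 + 9y2 + 5y3
  subject to:
    y1 + y3 >= 1
    y2 + 3y3 >= 5
    y1, y2, y3 >= 0

Solving the primal: x* = (0, 1.6667).
  primal value c^T x* = 8.3333.
Solving the dual: y* = (0, 0, 1.6667).
  dual value b^T y* = 8.3333.
Strong duality: c^T x* = b^T y*. Confirmed.

8.3333


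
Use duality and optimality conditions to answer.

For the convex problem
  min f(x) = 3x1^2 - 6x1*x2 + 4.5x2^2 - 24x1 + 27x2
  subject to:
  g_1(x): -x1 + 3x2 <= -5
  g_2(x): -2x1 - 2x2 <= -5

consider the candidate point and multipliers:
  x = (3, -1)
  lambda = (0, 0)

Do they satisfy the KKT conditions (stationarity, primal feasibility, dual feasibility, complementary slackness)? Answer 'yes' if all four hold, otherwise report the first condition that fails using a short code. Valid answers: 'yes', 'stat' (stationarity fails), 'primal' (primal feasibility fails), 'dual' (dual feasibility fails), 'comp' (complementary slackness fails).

Gradient of f: grad f(x) = Q x + c = (0, 0)
Constraint values g_i(x) = a_i^T x - b_i:
  g_1((3, -1)) = -1
  g_2((3, -1)) = 1
Stationarity residual: grad f(x) + sum_i lambda_i a_i = (0, 0)
  -> stationarity OK
Primal feasibility (all g_i <= 0): FAILS
Dual feasibility (all lambda_i >= 0): OK
Complementary slackness (lambda_i * g_i(x) = 0 for all i): OK

Verdict: the first failing condition is primal_feasibility -> primal.

primal


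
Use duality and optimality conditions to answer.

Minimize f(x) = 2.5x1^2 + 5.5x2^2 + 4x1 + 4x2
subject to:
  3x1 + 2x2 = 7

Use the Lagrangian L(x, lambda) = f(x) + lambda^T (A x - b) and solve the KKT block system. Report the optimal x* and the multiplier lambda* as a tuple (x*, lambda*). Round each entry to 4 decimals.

Form the Lagrangian:
  L(x, lambda) = (1/2) x^T Q x + c^T x + lambda^T (A x - b)
Stationarity (grad_x L = 0): Q x + c + A^T lambda = 0.
Primal feasibility: A x = b.

This gives the KKT block system:
  [ Q   A^T ] [ x     ]   [-c ]
  [ A    0  ] [ lambda ] = [ b ]

Solving the linear system:
  x*      = (2.0084, 0.4874)
  lambda* = (-4.6807)
  f(x*)   = 21.3739

x* = (2.0084, 0.4874), lambda* = (-4.6807)


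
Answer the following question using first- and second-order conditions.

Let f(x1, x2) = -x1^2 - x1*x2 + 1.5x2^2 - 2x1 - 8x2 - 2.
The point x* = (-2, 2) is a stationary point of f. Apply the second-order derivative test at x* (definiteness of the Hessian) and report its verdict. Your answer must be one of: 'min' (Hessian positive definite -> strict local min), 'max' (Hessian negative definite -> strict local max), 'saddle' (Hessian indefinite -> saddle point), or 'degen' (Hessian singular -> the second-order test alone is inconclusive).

Compute the Hessian H = grad^2 f:
  H = [[-2, -1], [-1, 3]]
Verify stationarity: grad f(x*) = H x* + g = (0, 0).
Eigenvalues of H: -2.1926, 3.1926.
Eigenvalues have mixed signs, so H is indefinite -> x* is a saddle point.

saddle


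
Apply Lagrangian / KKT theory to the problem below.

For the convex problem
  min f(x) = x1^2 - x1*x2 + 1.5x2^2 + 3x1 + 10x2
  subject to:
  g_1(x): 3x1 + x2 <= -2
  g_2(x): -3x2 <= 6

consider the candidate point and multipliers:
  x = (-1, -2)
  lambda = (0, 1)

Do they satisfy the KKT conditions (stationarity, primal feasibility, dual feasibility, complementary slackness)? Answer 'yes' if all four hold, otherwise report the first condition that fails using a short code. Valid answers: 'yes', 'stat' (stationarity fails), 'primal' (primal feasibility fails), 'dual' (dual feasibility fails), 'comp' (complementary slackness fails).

Gradient of f: grad f(x) = Q x + c = (3, 5)
Constraint values g_i(x) = a_i^T x - b_i:
  g_1((-1, -2)) = -3
  g_2((-1, -2)) = 0
Stationarity residual: grad f(x) + sum_i lambda_i a_i = (3, 2)
  -> stationarity FAILS
Primal feasibility (all g_i <= 0): OK
Dual feasibility (all lambda_i >= 0): OK
Complementary slackness (lambda_i * g_i(x) = 0 for all i): OK

Verdict: the first failing condition is stationarity -> stat.

stat


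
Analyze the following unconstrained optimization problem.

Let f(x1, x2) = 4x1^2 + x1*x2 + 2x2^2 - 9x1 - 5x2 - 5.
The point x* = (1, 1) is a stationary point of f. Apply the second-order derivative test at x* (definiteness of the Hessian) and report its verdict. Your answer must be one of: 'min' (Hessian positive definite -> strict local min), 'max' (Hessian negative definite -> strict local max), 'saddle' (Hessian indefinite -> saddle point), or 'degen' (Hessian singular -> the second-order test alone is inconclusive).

Compute the Hessian H = grad^2 f:
  H = [[8, 1], [1, 4]]
Verify stationarity: grad f(x*) = H x* + g = (0, 0).
Eigenvalues of H: 3.7639, 8.2361.
Both eigenvalues > 0, so H is positive definite -> x* is a strict local min.

min


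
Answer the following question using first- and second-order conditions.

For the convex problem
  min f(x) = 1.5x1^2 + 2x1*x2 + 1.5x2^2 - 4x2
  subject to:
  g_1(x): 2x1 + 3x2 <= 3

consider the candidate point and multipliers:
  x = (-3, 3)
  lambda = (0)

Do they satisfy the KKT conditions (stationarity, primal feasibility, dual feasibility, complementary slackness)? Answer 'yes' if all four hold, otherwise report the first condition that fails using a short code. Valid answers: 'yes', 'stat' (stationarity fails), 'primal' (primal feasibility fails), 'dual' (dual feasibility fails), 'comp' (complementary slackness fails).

Gradient of f: grad f(x) = Q x + c = (-3, -1)
Constraint values g_i(x) = a_i^T x - b_i:
  g_1((-3, 3)) = 0
Stationarity residual: grad f(x) + sum_i lambda_i a_i = (-3, -1)
  -> stationarity FAILS
Primal feasibility (all g_i <= 0): OK
Dual feasibility (all lambda_i >= 0): OK
Complementary slackness (lambda_i * g_i(x) = 0 for all i): OK

Verdict: the first failing condition is stationarity -> stat.

stat


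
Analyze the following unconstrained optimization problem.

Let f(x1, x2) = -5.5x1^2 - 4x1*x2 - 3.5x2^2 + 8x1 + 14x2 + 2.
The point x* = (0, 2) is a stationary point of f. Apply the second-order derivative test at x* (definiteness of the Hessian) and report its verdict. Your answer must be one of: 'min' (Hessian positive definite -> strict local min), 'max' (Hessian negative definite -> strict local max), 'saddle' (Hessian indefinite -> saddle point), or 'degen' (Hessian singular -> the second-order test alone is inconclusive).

Compute the Hessian H = grad^2 f:
  H = [[-11, -4], [-4, -7]]
Verify stationarity: grad f(x*) = H x* + g = (0, 0).
Eigenvalues of H: -13.4721, -4.5279.
Both eigenvalues < 0, so H is negative definite -> x* is a strict local max.

max


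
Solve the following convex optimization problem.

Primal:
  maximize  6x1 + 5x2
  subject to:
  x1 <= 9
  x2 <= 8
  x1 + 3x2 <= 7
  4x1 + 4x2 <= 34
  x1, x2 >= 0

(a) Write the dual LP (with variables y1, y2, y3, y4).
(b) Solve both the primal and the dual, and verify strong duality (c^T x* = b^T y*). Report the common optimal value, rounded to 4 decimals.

The standard primal-dual pair for 'max c^T x s.t. A x <= b, x >= 0' is:
  Dual:  min b^T y  s.t.  A^T y >= c,  y >= 0.

So the dual LP is:
  minimize  9y1 + 8y2 + 7y3 + 34y4
  subject to:
    y1 + y3 + 4y4 >= 6
    y2 + 3y3 + 4y4 >= 5
    y1, y2, y3, y4 >= 0

Solving the primal: x* = (7, 0).
  primal value c^T x* = 42.
Solving the dual: y* = (0, 0, 6, 0).
  dual value b^T y* = 42.
Strong duality: c^T x* = b^T y*. Confirmed.

42


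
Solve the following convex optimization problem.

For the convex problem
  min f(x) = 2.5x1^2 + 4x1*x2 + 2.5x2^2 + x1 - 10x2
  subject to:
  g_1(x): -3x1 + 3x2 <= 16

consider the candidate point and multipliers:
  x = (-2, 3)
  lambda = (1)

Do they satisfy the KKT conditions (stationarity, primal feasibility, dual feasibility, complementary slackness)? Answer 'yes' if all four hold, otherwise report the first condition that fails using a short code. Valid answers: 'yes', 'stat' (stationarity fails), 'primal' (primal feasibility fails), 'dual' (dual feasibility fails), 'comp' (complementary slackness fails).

Gradient of f: grad f(x) = Q x + c = (3, -3)
Constraint values g_i(x) = a_i^T x - b_i:
  g_1((-2, 3)) = -1
Stationarity residual: grad f(x) + sum_i lambda_i a_i = (0, 0)
  -> stationarity OK
Primal feasibility (all g_i <= 0): OK
Dual feasibility (all lambda_i >= 0): OK
Complementary slackness (lambda_i * g_i(x) = 0 for all i): FAILS

Verdict: the first failing condition is complementary_slackness -> comp.

comp


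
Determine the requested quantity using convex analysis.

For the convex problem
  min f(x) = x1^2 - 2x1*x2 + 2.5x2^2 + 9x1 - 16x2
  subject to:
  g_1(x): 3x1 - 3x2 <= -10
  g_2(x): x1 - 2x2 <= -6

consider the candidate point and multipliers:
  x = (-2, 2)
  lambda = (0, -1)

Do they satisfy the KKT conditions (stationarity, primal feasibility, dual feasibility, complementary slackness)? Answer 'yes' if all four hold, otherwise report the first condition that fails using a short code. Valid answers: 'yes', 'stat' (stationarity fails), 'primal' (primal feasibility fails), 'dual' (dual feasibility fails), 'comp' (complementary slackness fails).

Gradient of f: grad f(x) = Q x + c = (1, -2)
Constraint values g_i(x) = a_i^T x - b_i:
  g_1((-2, 2)) = -2
  g_2((-2, 2)) = 0
Stationarity residual: grad f(x) + sum_i lambda_i a_i = (0, 0)
  -> stationarity OK
Primal feasibility (all g_i <= 0): OK
Dual feasibility (all lambda_i >= 0): FAILS
Complementary slackness (lambda_i * g_i(x) = 0 for all i): OK

Verdict: the first failing condition is dual_feasibility -> dual.

dual


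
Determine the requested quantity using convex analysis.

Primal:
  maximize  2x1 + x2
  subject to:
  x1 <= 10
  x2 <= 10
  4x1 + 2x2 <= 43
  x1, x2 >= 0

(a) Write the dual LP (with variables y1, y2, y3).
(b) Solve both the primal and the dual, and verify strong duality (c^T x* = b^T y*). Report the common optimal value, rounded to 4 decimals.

The standard primal-dual pair for 'max c^T x s.t. A x <= b, x >= 0' is:
  Dual:  min b^T y  s.t.  A^T y >= c,  y >= 0.

So the dual LP is:
  minimize  10y1 + 10y2 + 43y3
  subject to:
    y1 + 4y3 >= 2
    y2 + 2y3 >= 1
    y1, y2, y3 >= 0

Solving the primal: x* = (5.75, 10).
  primal value c^T x* = 21.5.
Solving the dual: y* = (0, 0, 0.5).
  dual value b^T y* = 21.5.
Strong duality: c^T x* = b^T y*. Confirmed.

21.5


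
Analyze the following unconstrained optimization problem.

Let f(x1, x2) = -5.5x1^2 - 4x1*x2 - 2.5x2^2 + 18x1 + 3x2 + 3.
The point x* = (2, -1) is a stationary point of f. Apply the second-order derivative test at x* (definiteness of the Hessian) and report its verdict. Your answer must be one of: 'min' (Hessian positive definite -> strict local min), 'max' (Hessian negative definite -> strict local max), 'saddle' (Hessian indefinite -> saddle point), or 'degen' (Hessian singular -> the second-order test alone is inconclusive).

Compute the Hessian H = grad^2 f:
  H = [[-11, -4], [-4, -5]]
Verify stationarity: grad f(x*) = H x* + g = (0, 0).
Eigenvalues of H: -13, -3.
Both eigenvalues < 0, so H is negative definite -> x* is a strict local max.

max


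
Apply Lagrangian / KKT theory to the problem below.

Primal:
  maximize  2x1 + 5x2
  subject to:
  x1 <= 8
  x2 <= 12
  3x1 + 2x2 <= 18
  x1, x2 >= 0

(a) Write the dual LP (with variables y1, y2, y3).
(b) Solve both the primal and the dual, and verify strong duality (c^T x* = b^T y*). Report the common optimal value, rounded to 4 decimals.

The standard primal-dual pair for 'max c^T x s.t. A x <= b, x >= 0' is:
  Dual:  min b^T y  s.t.  A^T y >= c,  y >= 0.

So the dual LP is:
  minimize  8y1 + 12y2 + 18y3
  subject to:
    y1 + 3y3 >= 2
    y2 + 2y3 >= 5
    y1, y2, y3 >= 0

Solving the primal: x* = (0, 9).
  primal value c^T x* = 45.
Solving the dual: y* = (0, 0, 2.5).
  dual value b^T y* = 45.
Strong duality: c^T x* = b^T y*. Confirmed.

45


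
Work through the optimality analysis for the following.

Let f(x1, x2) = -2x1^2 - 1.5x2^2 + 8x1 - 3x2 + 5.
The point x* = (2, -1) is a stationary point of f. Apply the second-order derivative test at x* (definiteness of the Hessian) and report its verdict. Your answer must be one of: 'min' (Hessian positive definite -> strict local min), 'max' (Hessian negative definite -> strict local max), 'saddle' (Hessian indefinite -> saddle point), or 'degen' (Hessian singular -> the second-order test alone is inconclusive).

Compute the Hessian H = grad^2 f:
  H = [[-4, 0], [0, -3]]
Verify stationarity: grad f(x*) = H x* + g = (0, 0).
Eigenvalues of H: -4, -3.
Both eigenvalues < 0, so H is negative definite -> x* is a strict local max.

max


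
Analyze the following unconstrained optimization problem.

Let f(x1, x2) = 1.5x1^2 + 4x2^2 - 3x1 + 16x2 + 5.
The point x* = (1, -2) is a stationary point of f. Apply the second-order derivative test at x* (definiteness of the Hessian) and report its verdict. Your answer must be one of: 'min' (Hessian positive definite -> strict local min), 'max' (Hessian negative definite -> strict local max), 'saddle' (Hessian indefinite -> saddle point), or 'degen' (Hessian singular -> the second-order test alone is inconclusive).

Compute the Hessian H = grad^2 f:
  H = [[3, 0], [0, 8]]
Verify stationarity: grad f(x*) = H x* + g = (0, 0).
Eigenvalues of H: 3, 8.
Both eigenvalues > 0, so H is positive definite -> x* is a strict local min.

min


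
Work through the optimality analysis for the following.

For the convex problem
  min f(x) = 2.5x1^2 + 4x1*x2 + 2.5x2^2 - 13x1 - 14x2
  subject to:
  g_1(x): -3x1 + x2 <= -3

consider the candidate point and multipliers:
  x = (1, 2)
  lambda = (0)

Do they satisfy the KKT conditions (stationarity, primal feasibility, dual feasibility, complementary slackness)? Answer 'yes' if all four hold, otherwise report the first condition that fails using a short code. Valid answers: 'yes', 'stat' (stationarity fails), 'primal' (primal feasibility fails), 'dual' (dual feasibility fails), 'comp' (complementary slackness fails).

Gradient of f: grad f(x) = Q x + c = (0, 0)
Constraint values g_i(x) = a_i^T x - b_i:
  g_1((1, 2)) = 2
Stationarity residual: grad f(x) + sum_i lambda_i a_i = (0, 0)
  -> stationarity OK
Primal feasibility (all g_i <= 0): FAILS
Dual feasibility (all lambda_i >= 0): OK
Complementary slackness (lambda_i * g_i(x) = 0 for all i): OK

Verdict: the first failing condition is primal_feasibility -> primal.

primal


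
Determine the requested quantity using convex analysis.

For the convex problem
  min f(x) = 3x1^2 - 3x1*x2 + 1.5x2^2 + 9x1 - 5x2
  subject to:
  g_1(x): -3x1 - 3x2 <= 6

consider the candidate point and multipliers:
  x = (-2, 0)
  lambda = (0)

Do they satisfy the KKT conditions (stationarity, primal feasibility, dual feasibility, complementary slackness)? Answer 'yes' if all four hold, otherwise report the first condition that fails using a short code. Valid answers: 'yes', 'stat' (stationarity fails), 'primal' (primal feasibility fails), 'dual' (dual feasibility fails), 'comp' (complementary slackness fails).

Gradient of f: grad f(x) = Q x + c = (-3, 1)
Constraint values g_i(x) = a_i^T x - b_i:
  g_1((-2, 0)) = 0
Stationarity residual: grad f(x) + sum_i lambda_i a_i = (-3, 1)
  -> stationarity FAILS
Primal feasibility (all g_i <= 0): OK
Dual feasibility (all lambda_i >= 0): OK
Complementary slackness (lambda_i * g_i(x) = 0 for all i): OK

Verdict: the first failing condition is stationarity -> stat.

stat
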